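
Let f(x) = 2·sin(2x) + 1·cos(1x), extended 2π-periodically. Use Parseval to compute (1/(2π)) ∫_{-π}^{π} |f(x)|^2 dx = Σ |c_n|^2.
Σ |c_n|^2 = 5/2

Expand |f|^2 and use orthogonality of {sin(nx), cos(mx)} on [-π, π]:
  ∫_{-π}^{π} sin(nx)^2 dx = π, ∫ cos(mx)^2 dx = π, and cross terms integrate to 0.
So ∫_{-π}^{π} f(x)^2 dx = 2^2 · π + 1^2 · π = (4 + 1)π.
Divide by 2π: (4 + 1)/2 = 5/2.
By Parseval, this equals Σ |c_n|^2.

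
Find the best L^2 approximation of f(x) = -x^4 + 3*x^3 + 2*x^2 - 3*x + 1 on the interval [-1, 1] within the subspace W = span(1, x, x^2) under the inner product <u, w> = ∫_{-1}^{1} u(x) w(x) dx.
g(x) = 8*x^2/7 - 6*x/5 + 38/35

The best approximation g ∈ W is the orthogonal projection of f onto W. Writing g = a_0 + a_1 x + a_2 x^2, the coefficients solve the normal equations G · a = b where
  G_{ij} = <φ_i, φ_j> and b_i = <f, φ_i>, with φ_0 = 1, φ_1 = x, φ_2 = x^2.
G =
  [2, 0, 2/3]
  [0, 2/3, 0]
  [2/3, 0, 2/5],
b = (44/15, -4/5, 124/105).
Solving gives a_0 = 38/35, a_1 = -6/5, a_2 = 8/7, so
  g(x) = 8*x^2/7 - 6*x/5 + 38/35.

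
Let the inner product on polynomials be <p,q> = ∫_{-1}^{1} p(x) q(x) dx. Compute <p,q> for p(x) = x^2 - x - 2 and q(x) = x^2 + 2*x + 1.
<p,q> = -28/5

Expand the product: p(x)·q(x) = x^4 + x^3 - 3*x^2 - 5*x - 2.
∫_{-1}^{1} of each monomial x^k gives [2/(k+1) if k even, 0 if k odd]. Integrating term-by-term (or equivalently evaluating the antiderivative F(x) = x^5/5 + x^4/4 - x^3 - 5*x^2/2 - 2*x at the endpoints):
  F(1) − F(−1) = -101/20 − (11/20) = -28/5.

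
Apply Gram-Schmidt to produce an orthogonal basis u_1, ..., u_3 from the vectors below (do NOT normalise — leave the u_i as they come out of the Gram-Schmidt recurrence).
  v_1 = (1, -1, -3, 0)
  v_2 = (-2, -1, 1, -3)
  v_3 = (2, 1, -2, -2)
Orthogonal basis:
  u_1 = (1, -1, -3, 0)
  u_2 = (-18/11, -15/11, -1/11, -3)
  u_3 = (231/149, 267/149, -12/149, -247/149)

Apply the Gram-Schmidt recurrence
  u_1 = v_1
  u_i = v_i − Σ_{j<i} ((v_i · u_j) / (u_j · u_j)) · u_j.

Step by step this gives:
  u_1 = (1, -1, -3, 0)
  u_2 = (-18/11, -15/11, -1/11, -3)
  u_3 = (231/149, 267/149, -12/149, -247/149)

Orthogonality check:
  u_2 · u_1 = 0 (should be 0)
  u_3 · u_1 = 0 (should be 0)
  u_3 · u_2 = 0 (should be 0)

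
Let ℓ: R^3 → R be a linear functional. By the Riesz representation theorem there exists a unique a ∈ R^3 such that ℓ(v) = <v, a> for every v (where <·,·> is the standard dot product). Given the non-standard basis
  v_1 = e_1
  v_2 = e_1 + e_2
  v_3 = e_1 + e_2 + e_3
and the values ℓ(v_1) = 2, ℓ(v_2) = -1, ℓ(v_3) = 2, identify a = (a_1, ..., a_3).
a = (2, -3, 3)

Write a = (a_1, ..., a_3) in the standard basis. For each basis vector v_i, ℓ(v_i) = <v_i, a> is a linear equation in the a_j's. Collect the n equations into a matrix system V a = ℓ, where row i of V is v_i (expressed in the standard basis). Since V is invertible (lower-triangular with 1s on the diagonal, up to permutation), solve by back-substitution:
  V =
[[1, 0, 0],
 [1, 1, 0],
 [1, 1, 1]]
  V a = (2, -1, 2)
Solving gives a = (2, -3, 3).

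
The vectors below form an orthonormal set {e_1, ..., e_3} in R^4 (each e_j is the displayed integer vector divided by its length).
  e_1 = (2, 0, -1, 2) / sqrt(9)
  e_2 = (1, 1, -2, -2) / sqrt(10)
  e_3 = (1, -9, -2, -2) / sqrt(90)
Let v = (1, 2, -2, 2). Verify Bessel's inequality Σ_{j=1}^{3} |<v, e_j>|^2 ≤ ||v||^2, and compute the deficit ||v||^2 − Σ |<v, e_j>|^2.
Σ |<v, e_j>|^2 = 101/9; ||v||^2 = 13; deficit = 16/9

Write each e_j = u_j / sqrt(<u_j, u_j>) where u_j is the displayed integer vector. Then <v, e_j> = <v, u_j> / sqrt(<u_j, u_j>), so |<v, e_j>|^2 = <v, u_j>^2 / <u_j, u_j>.
Coefficients: <v, e_1> = 8/sqrt(9), <v, e_2> = 3/sqrt(10), <v, e_3> = -17/sqrt(90).
Square and sum: Σ |<v, e_j>|^2 = 101/9.
Compute ||v||^2 = v·v = 13.
Deficit = 13 − 101/9 = 16/9 ≥ 0, confirming Bessel's inequality. (The deficit equals ||v − Σ <v,e_j> e_j||^2, the squared distance from v to span{e_j}.)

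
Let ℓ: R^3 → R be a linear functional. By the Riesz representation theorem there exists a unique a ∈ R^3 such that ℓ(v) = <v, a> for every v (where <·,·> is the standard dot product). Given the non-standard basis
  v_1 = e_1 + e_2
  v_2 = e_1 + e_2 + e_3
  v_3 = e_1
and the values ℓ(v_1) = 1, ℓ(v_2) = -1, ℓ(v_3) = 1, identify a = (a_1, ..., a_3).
a = (1, 0, -2)

Write a = (a_1, ..., a_3) in the standard basis. For each basis vector v_i, ℓ(v_i) = <v_i, a> is a linear equation in the a_j's. Collect the n equations into a matrix system V a = ℓ, where row i of V is v_i (expressed in the standard basis). Since V is invertible (lower-triangular with 1s on the diagonal, up to permutation), solve by back-substitution:
  V =
[[1, 1, 0],
 [1, 1, 1],
 [1, 0, 0]]
  V a = (1, -1, 1)
Solving gives a = (1, 0, -2).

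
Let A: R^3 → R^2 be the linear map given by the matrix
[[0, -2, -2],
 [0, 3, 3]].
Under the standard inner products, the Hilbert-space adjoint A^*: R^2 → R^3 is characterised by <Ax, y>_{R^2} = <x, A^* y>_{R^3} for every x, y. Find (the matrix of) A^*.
A^* = A^T =
[[0, 0],
 [-2, 3],
 [-2, 3]]

For real matrices with standard dot products, the defining identity <Ax, y> = <x, A^* y> gives (Ax)^T y = x^T (A^*) y, i.e. x^T A^T y = x^T (A^*) y. Since this holds for all x, y, we must have A^* = A^T. Therefore
A^* =
[[0, 0],
 [-2, 3],
 [-2, 3]].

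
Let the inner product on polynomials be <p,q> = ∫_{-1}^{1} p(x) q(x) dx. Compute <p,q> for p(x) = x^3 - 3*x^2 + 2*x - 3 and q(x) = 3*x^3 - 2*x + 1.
<p,q> = -862/105

Expand the product: p(x)·q(x) = 3*x^6 - 9*x^5 + 4*x^4 - 2*x^3 - 7*x^2 + 8*x - 3.
∫_{-1}^{1} of each monomial x^k gives [2/(k+1) if k even, 0 if k odd]. Integrating term-by-term (or equivalently evaluating the antiderivative F(x) = 3*x^7/7 - 3*x^6/2 + 4*x^5/5 - x^4/2 - 7*x^3/3 + 4*x^2 - 3*x at the endpoints):
  F(1) − F(−1) = -221/105 − (641/105) = -862/105.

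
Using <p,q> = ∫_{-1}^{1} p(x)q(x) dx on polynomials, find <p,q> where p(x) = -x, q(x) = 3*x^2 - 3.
<p,q> = 0

Expand the product: p(x)·q(x) = -3*x^3 + 3*x.
∫_{-1}^{1} of each monomial x^k gives [2/(k+1) if k even, 0 if k odd]. Integrating term-by-term (or equivalently evaluating the antiderivative F(x) = -3*x^4/4 + 3*x^2/2 at the endpoints):
  F(1) − F(−1) = 3/4 − (3/4) = 0.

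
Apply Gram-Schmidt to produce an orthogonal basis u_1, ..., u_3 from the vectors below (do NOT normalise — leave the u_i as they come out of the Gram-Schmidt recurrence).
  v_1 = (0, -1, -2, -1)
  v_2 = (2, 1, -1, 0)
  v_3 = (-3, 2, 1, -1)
Orthogonal basis:
  u_1 = (0, -1, -2, -1)
  u_2 = (2, 7/6, -2/3, 1/6)
  u_3 = (-51/35, 12/5, -18/35, -48/35)

Apply the Gram-Schmidt recurrence
  u_1 = v_1
  u_i = v_i − Σ_{j<i} ((v_i · u_j) / (u_j · u_j)) · u_j.

Step by step this gives:
  u_1 = (0, -1, -2, -1)
  u_2 = (2, 7/6, -2/3, 1/6)
  u_3 = (-51/35, 12/5, -18/35, -48/35)

Orthogonality check:
  u_2 · u_1 = 0 (should be 0)
  u_3 · u_1 = 0 (should be 0)
  u_3 · u_2 = 0 (should be 0)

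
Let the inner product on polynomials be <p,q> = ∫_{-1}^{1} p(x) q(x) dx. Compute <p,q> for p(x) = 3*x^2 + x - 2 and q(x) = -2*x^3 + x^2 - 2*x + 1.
<p,q> = -64/15

Expand the product: p(x)·q(x) = -6*x^5 + x^4 - x^3 - x^2 + 5*x - 2.
∫_{-1}^{1} of each monomial x^k gives [2/(k+1) if k even, 0 if k odd]. Integrating term-by-term (or equivalently evaluating the antiderivative F(x) = -x^6 + x^5/5 - x^4/4 - x^3/3 + 5*x^2/2 - 2*x at the endpoints):
  F(1) − F(−1) = -53/60 − (203/60) = -64/15.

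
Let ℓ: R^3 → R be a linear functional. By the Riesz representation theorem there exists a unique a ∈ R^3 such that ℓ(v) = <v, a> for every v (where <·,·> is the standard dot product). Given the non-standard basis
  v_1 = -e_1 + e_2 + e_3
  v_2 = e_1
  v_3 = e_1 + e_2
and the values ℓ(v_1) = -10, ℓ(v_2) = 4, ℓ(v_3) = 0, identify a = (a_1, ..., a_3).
a = (4, -4, -2)

Write a = (a_1, ..., a_3) in the standard basis. For each basis vector v_i, ℓ(v_i) = <v_i, a> is a linear equation in the a_j's. Collect the n equations into a matrix system V a = ℓ, where row i of V is v_i (expressed in the standard basis). Since V is invertible (lower-triangular with 1s on the diagonal, up to permutation), solve by back-substitution:
  V =
[[-1, 1, 1],
 [1, 0, 0],
 [1, 1, 0]]
  V a = (-10, 4, 0)
Solving gives a = (4, -4, -2).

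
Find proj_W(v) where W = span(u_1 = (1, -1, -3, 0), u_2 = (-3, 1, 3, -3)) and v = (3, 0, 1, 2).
proj_W(v) = (240/139, 24/139, 72/139, 396/139)

Set up U = [u_1 | ... | u_2] ∈ R^(4×2). The projector onto W = col(U) is P = U (U^T U)^(-1) U^T.
Compute U^T U =
  [11, -13]
  [-13, 28],
and U^T v = (0, -12).
Solve U^T U · c = U^T v for the coefficients: c = (-156/139, -132/139). The projection is proj_W(v) = U c.
Check: (v - proj_W(v)) · u_1 = 0  (should be 0).
Check: (v - proj_W(v)) · u_2 = 0  (should be 0).
Result: proj_W(v) = (240/139, 24/139, 72/139, 396/139).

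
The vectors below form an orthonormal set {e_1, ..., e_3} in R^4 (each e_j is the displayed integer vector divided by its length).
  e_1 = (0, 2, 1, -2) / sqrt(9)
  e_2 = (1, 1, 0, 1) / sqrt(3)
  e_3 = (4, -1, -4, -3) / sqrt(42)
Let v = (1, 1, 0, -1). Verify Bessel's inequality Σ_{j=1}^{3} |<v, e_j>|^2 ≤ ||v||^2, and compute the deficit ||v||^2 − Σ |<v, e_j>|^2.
Σ |<v, e_j>|^2 = 187/63; ||v||^2 = 3; deficit = 2/63

Write each e_j = u_j / sqrt(<u_j, u_j>) where u_j is the displayed integer vector. Then <v, e_j> = <v, u_j> / sqrt(<u_j, u_j>), so |<v, e_j>|^2 = <v, u_j>^2 / <u_j, u_j>.
Coefficients: <v, e_1> = 4/sqrt(9), <v, e_2> = 1/sqrt(3), <v, e_3> = 6/sqrt(42).
Square and sum: Σ |<v, e_j>|^2 = 187/63.
Compute ||v||^2 = v·v = 3.
Deficit = 3 − 187/63 = 2/63 ≥ 0, confirming Bessel's inequality. (The deficit equals ||v − Σ <v,e_j> e_j||^2, the squared distance from v to span{e_j}.)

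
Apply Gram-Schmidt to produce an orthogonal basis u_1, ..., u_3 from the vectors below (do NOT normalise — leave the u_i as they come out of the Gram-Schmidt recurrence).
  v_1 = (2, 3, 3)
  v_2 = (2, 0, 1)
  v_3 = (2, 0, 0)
Orthogonal basis:
  u_1 = (2, 3, 3)
  u_2 = (15/11, -21/22, 1/22)
  u_3 = (18/61, 24/61, -36/61)

Apply the Gram-Schmidt recurrence
  u_1 = v_1
  u_i = v_i − Σ_{j<i} ((v_i · u_j) / (u_j · u_j)) · u_j.

Step by step this gives:
  u_1 = (2, 3, 3)
  u_2 = (15/11, -21/22, 1/22)
  u_3 = (18/61, 24/61, -36/61)

Orthogonality check:
  u_2 · u_1 = 0 (should be 0)
  u_3 · u_1 = 0 (should be 0)
  u_3 · u_2 = 0 (should be 0)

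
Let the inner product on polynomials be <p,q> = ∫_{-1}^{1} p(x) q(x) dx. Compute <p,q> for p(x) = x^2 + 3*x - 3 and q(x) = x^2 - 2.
<p,q> = 136/15

Expand the product: p(x)·q(x) = x^4 + 3*x^3 - 5*x^2 - 6*x + 6.
∫_{-1}^{1} of each monomial x^k gives [2/(k+1) if k even, 0 if k odd]. Integrating term-by-term (or equivalently evaluating the antiderivative F(x) = x^5/5 + 3*x^4/4 - 5*x^3/3 - 3*x^2 + 6*x at the endpoints):
  F(1) − F(−1) = 137/60 − (-407/60) = 136/15.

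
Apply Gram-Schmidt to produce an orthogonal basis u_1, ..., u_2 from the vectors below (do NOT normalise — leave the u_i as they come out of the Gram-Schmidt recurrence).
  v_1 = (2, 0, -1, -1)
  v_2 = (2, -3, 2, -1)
Orthogonal basis:
  u_1 = (2, 0, -1, -1)
  u_2 = (1, -3, 5/2, -1/2)

Apply the Gram-Schmidt recurrence
  u_1 = v_1
  u_i = v_i − Σ_{j<i} ((v_i · u_j) / (u_j · u_j)) · u_j.

Step by step this gives:
  u_1 = (2, 0, -1, -1)
  u_2 = (1, -3, 5/2, -1/2)

Orthogonality check:
  u_2 · u_1 = 0 (should be 0)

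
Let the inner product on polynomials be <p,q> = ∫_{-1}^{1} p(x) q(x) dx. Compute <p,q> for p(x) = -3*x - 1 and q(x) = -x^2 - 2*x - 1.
<p,q> = 20/3

Expand the product: p(x)·q(x) = 3*x^3 + 7*x^2 + 5*x + 1.
∫_{-1}^{1} of each monomial x^k gives [2/(k+1) if k even, 0 if k odd]. Integrating term-by-term (or equivalently evaluating the antiderivative F(x) = 3*x^4/4 + 7*x^3/3 + 5*x^2/2 + x at the endpoints):
  F(1) − F(−1) = 79/12 − (-1/12) = 20/3.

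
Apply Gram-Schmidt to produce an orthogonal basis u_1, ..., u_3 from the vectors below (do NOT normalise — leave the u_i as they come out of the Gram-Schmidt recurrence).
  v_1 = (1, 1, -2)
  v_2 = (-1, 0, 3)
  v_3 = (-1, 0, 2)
Orthogonal basis:
  u_1 = (1, 1, -2)
  u_2 = (1/6, 7/6, 2/3)
  u_3 = (-3/11, 1/11, -1/11)

Apply the Gram-Schmidt recurrence
  u_1 = v_1
  u_i = v_i − Σ_{j<i} ((v_i · u_j) / (u_j · u_j)) · u_j.

Step by step this gives:
  u_1 = (1, 1, -2)
  u_2 = (1/6, 7/6, 2/3)
  u_3 = (-3/11, 1/11, -1/11)

Orthogonality check:
  u_2 · u_1 = 0 (should be 0)
  u_3 · u_1 = 0 (should be 0)
  u_3 · u_2 = 0 (should be 0)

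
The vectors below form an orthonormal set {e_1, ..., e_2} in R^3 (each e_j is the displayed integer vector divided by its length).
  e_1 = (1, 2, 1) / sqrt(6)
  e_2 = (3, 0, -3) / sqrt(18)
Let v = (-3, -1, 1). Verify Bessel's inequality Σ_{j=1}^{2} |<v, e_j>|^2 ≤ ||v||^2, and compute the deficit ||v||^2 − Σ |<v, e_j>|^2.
Σ |<v, e_j>|^2 = 32/3; ||v||^2 = 11; deficit = 1/3

Write each e_j = u_j / sqrt(<u_j, u_j>) where u_j is the displayed integer vector. Then <v, e_j> = <v, u_j> / sqrt(<u_j, u_j>), so |<v, e_j>|^2 = <v, u_j>^2 / <u_j, u_j>.
Coefficients: <v, e_1> = -4/sqrt(6), <v, e_2> = -12/sqrt(18).
Square and sum: Σ |<v, e_j>|^2 = 32/3.
Compute ||v||^2 = v·v = 11.
Deficit = 11 − 32/3 = 1/3 ≥ 0, confirming Bessel's inequality. (The deficit equals ||v − Σ <v,e_j> e_j||^2, the squared distance from v to span{e_j}.)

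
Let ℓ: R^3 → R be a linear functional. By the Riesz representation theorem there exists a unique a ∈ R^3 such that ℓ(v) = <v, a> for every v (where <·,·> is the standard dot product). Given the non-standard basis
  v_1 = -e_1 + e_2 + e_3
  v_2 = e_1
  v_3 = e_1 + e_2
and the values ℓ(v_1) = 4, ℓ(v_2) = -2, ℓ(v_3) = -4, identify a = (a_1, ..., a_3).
a = (-2, -2, 4)

Write a = (a_1, ..., a_3) in the standard basis. For each basis vector v_i, ℓ(v_i) = <v_i, a> is a linear equation in the a_j's. Collect the n equations into a matrix system V a = ℓ, where row i of V is v_i (expressed in the standard basis). Since V is invertible (lower-triangular with 1s on the diagonal, up to permutation), solve by back-substitution:
  V =
[[-1, 1, 1],
 [1, 0, 0],
 [1, 1, 0]]
  V a = (4, -2, -4)
Solving gives a = (-2, -2, 4).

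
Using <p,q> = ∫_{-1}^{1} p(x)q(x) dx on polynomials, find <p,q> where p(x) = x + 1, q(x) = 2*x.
<p,q> = 4/3

Expand the product: p(x)·q(x) = 2*x^2 + 2*x.
∫_{-1}^{1} of each monomial x^k gives [2/(k+1) if k even, 0 if k odd]. Integrating term-by-term (or equivalently evaluating the antiderivative F(x) = 2*x^3/3 + x^2 at the endpoints):
  F(1) − F(−1) = 5/3 − (1/3) = 4/3.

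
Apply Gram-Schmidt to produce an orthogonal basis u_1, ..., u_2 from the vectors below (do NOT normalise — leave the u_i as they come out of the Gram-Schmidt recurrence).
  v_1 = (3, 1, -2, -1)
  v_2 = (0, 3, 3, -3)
Orthogonal basis:
  u_1 = (3, 1, -2, -1)
  u_2 = (0, 3, 3, -3)

Apply the Gram-Schmidt recurrence
  u_1 = v_1
  u_i = v_i − Σ_{j<i} ((v_i · u_j) / (u_j · u_j)) · u_j.

Step by step this gives:
  u_1 = (3, 1, -2, -1)
  u_2 = (0, 3, 3, -3)

Orthogonality check:
  u_2 · u_1 = 0 (should be 0)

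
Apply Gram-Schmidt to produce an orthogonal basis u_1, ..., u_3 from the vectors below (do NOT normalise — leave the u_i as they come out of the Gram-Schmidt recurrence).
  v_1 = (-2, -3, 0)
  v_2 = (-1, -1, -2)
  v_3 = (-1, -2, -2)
Orthogonal basis:
  u_1 = (-2, -3, 0)
  u_2 = (-3/13, 2/13, -2)
  u_3 = (24/53, -16/53, -4/53)

Apply the Gram-Schmidt recurrence
  u_1 = v_1
  u_i = v_i − Σ_{j<i} ((v_i · u_j) / (u_j · u_j)) · u_j.

Step by step this gives:
  u_1 = (-2, -3, 0)
  u_2 = (-3/13, 2/13, -2)
  u_3 = (24/53, -16/53, -4/53)

Orthogonality check:
  u_2 · u_1 = 0 (should be 0)
  u_3 · u_1 = 0 (should be 0)
  u_3 · u_2 = 0 (should be 0)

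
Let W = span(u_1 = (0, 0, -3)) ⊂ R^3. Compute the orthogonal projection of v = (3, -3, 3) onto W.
proj_W(v) = (0, 0, 3)

Set up U = [u_1 | ... | u_1] ∈ R^(3×1). The projector onto W = col(U) is P = U (U^T U)^(-1) U^T.
Compute U^T U =
  [9],
and U^T v = (-9).
Solve U^T U · c = U^T v for the coefficients: c = (-1). The projection is proj_W(v) = U c.
Check: (v - proj_W(v)) · u_1 = 0  (should be 0).
Result: proj_W(v) = (0, 0, 3).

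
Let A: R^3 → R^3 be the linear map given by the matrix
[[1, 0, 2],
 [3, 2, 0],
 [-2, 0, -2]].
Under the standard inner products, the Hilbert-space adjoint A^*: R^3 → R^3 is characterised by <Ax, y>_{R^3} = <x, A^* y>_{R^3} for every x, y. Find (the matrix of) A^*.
A^* = A^T =
[[1, 3, -2],
 [0, 2, 0],
 [2, 0, -2]]

For real matrices with standard dot products, the defining identity <Ax, y> = <x, A^* y> gives (Ax)^T y = x^T (A^*) y, i.e. x^T A^T y = x^T (A^*) y. Since this holds for all x, y, we must have A^* = A^T. Therefore
A^* =
[[1, 3, -2],
 [0, 2, 0],
 [2, 0, -2]].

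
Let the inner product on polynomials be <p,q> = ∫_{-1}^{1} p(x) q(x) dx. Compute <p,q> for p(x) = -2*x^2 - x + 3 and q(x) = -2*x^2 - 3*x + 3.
<p,q> = 68/5

Expand the product: p(x)·q(x) = 4*x^4 + 8*x^3 - 9*x^2 - 12*x + 9.
∫_{-1}^{1} of each monomial x^k gives [2/(k+1) if k even, 0 if k odd]. Integrating term-by-term (or equivalently evaluating the antiderivative F(x) = 4*x^5/5 + 2*x^4 - 3*x^3 - 6*x^2 + 9*x at the endpoints):
  F(1) − F(−1) = 14/5 − (-54/5) = 68/5.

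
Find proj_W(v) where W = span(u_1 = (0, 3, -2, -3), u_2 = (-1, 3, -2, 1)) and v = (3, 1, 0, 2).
proj_W(v) = (-37/115, 27/230, -9/115, 269/230)

Set up U = [u_1 | ... | u_2] ∈ R^(4×2). The projector onto W = col(U) is P = U (U^T U)^(-1) U^T.
Compute U^T U =
  [22, 10]
  [10, 15],
and U^T v = (-3, 2).
Solve U^T U · c = U^T v for the coefficients: c = (-13/46, 37/115). The projection is proj_W(v) = U c.
Check: (v - proj_W(v)) · u_1 = 0  (should be 0).
Check: (v - proj_W(v)) · u_2 = 0  (should be 0).
Result: proj_W(v) = (-37/115, 27/230, -9/115, 269/230).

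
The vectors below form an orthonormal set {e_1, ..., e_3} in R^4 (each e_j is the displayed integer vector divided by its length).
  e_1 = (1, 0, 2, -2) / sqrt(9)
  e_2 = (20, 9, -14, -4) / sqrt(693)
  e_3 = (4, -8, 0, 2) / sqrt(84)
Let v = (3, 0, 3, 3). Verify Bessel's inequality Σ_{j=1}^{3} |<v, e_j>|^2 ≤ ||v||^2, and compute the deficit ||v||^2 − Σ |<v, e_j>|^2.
Σ |<v, e_j>|^2 = 54/11; ||v||^2 = 27; deficit = 243/11

Write each e_j = u_j / sqrt(<u_j, u_j>) where u_j is the displayed integer vector. Then <v, e_j> = <v, u_j> / sqrt(<u_j, u_j>), so |<v, e_j>|^2 = <v, u_j>^2 / <u_j, u_j>.
Coefficients: <v, e_1> = 3/sqrt(9), <v, e_2> = 6/sqrt(693), <v, e_3> = 18/sqrt(84).
Square and sum: Σ |<v, e_j>|^2 = 54/11.
Compute ||v||^2 = v·v = 27.
Deficit = 27 − 54/11 = 243/11 ≥ 0, confirming Bessel's inequality. (The deficit equals ||v − Σ <v,e_j> e_j||^2, the squared distance from v to span{e_j}.)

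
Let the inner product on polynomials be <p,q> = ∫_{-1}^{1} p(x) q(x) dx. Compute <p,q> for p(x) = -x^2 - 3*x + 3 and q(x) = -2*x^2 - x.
<p,q> = -6/5

Expand the product: p(x)·q(x) = 2*x^4 + 7*x^3 - 3*x^2 - 3*x.
∫_{-1}^{1} of each monomial x^k gives [2/(k+1) if k even, 0 if k odd]. Integrating term-by-term (or equivalently evaluating the antiderivative F(x) = 2*x^5/5 + 7*x^4/4 - x^3 - 3*x^2/2 at the endpoints):
  F(1) − F(−1) = -7/20 − (17/20) = -6/5.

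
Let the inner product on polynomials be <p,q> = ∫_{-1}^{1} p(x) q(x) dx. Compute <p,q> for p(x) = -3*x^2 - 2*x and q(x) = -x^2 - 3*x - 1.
<p,q> = 36/5

Expand the product: p(x)·q(x) = 3*x^4 + 11*x^3 + 9*x^2 + 2*x.
∫_{-1}^{1} of each monomial x^k gives [2/(k+1) if k even, 0 if k odd]. Integrating term-by-term (or equivalently evaluating the antiderivative F(x) = 3*x^5/5 + 11*x^4/4 + 3*x^3 + x^2 at the endpoints):
  F(1) − F(−1) = 147/20 − (3/20) = 36/5.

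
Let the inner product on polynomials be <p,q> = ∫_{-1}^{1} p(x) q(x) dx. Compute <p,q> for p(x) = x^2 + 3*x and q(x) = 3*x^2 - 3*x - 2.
<p,q> = -92/15

Expand the product: p(x)·q(x) = 3*x^4 + 6*x^3 - 11*x^2 - 6*x.
∫_{-1}^{1} of each monomial x^k gives [2/(k+1) if k even, 0 if k odd]. Integrating term-by-term (or equivalently evaluating the antiderivative F(x) = 3*x^5/5 + 3*x^4/2 - 11*x^3/3 - 3*x^2 at the endpoints):
  F(1) − F(−1) = -137/30 − (47/30) = -92/15.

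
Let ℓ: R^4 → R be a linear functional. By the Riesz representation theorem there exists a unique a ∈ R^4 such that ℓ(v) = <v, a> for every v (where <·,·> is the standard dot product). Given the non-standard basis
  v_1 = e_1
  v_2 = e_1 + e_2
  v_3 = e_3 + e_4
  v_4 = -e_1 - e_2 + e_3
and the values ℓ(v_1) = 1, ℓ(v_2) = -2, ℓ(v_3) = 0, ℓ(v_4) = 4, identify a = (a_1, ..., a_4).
a = (1, -3, 2, -2)

Write a = (a_1, ..., a_4) in the standard basis. For each basis vector v_i, ℓ(v_i) = <v_i, a> is a linear equation in the a_j's. Collect the n equations into a matrix system V a = ℓ, where row i of V is v_i (expressed in the standard basis). Since V is invertible (lower-triangular with 1s on the diagonal, up to permutation), solve by back-substitution:
  V =
[[1, 0, 0, 0],
 [1, 1, 0, 0],
 [0, 0, 1, 1],
 [-1, -1, 1, 0]]
  V a = (1, -2, 0, 4)
Solving gives a = (1, -3, 2, -2).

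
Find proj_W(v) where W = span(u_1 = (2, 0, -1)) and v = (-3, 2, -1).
proj_W(v) = (-2, 0, 1)

Set up U = [u_1 | ... | u_1] ∈ R^(3×1). The projector onto W = col(U) is P = U (U^T U)^(-1) U^T.
Compute U^T U =
  [5],
and U^T v = (-5).
Solve U^T U · c = U^T v for the coefficients: c = (-1). The projection is proj_W(v) = U c.
Check: (v - proj_W(v)) · u_1 = 0  (should be 0).
Result: proj_W(v) = (-2, 0, 1).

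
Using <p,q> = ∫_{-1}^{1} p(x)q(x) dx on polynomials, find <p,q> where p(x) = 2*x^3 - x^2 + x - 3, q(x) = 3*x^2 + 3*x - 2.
<p,q> = 158/15

Expand the product: p(x)·q(x) = 6*x^5 + 3*x^4 - 4*x^3 - 4*x^2 - 11*x + 6.
∫_{-1}^{1} of each monomial x^k gives [2/(k+1) if k even, 0 if k odd]. Integrating term-by-term (or equivalently evaluating the antiderivative F(x) = x^6 + 3*x^5/5 - x^4 - 4*x^3/3 - 11*x^2/2 + 6*x at the endpoints):
  F(1) − F(−1) = -7/30 − (-323/30) = 158/15.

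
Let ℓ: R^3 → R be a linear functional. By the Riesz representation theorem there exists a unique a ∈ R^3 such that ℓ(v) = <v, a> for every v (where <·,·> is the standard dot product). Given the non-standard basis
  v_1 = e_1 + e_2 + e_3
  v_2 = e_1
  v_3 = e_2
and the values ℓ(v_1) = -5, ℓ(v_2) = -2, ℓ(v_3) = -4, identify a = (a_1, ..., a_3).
a = (-2, -4, 1)

Write a = (a_1, ..., a_3) in the standard basis. For each basis vector v_i, ℓ(v_i) = <v_i, a> is a linear equation in the a_j's. Collect the n equations into a matrix system V a = ℓ, where row i of V is v_i (expressed in the standard basis). Since V is invertible (lower-triangular with 1s on the diagonal, up to permutation), solve by back-substitution:
  V =
[[1, 1, 1],
 [1, 0, 0],
 [0, 1, 0]]
  V a = (-5, -2, -4)
Solving gives a = (-2, -4, 1).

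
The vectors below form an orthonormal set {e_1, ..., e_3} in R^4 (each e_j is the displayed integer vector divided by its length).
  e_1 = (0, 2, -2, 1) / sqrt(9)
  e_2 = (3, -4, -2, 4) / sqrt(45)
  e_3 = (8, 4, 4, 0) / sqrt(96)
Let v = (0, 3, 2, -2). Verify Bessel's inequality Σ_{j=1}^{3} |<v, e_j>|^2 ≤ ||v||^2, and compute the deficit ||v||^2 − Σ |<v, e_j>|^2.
Σ |<v, e_j>|^2 = 509/30; ||v||^2 = 17; deficit = 1/30

Write each e_j = u_j / sqrt(<u_j, u_j>) where u_j is the displayed integer vector. Then <v, e_j> = <v, u_j> / sqrt(<u_j, u_j>), so |<v, e_j>|^2 = <v, u_j>^2 / <u_j, u_j>.
Coefficients: <v, e_1> = 0/sqrt(9), <v, e_2> = -24/sqrt(45), <v, e_3> = 20/sqrt(96).
Square and sum: Σ |<v, e_j>|^2 = 509/30.
Compute ||v||^2 = v·v = 17.
Deficit = 17 − 509/30 = 1/30 ≥ 0, confirming Bessel's inequality. (The deficit equals ||v − Σ <v,e_j> e_j||^2, the squared distance from v to span{e_j}.)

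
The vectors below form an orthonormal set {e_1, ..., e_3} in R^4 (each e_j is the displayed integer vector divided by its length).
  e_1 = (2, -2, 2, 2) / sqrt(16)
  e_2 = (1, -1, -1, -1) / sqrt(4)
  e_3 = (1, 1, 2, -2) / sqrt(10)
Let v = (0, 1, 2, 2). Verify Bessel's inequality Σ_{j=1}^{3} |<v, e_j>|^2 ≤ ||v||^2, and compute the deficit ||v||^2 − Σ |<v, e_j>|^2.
Σ |<v, e_j>|^2 = 43/5; ||v||^2 = 9; deficit = 2/5

Write each e_j = u_j / sqrt(<u_j, u_j>) where u_j is the displayed integer vector. Then <v, e_j> = <v, u_j> / sqrt(<u_j, u_j>), so |<v, e_j>|^2 = <v, u_j>^2 / <u_j, u_j>.
Coefficients: <v, e_1> = 6/sqrt(16), <v, e_2> = -5/sqrt(4), <v, e_3> = 1/sqrt(10).
Square and sum: Σ |<v, e_j>|^2 = 43/5.
Compute ||v||^2 = v·v = 9.
Deficit = 9 − 43/5 = 2/5 ≥ 0, confirming Bessel's inequality. (The deficit equals ||v − Σ <v,e_j> e_j||^2, the squared distance from v to span{e_j}.)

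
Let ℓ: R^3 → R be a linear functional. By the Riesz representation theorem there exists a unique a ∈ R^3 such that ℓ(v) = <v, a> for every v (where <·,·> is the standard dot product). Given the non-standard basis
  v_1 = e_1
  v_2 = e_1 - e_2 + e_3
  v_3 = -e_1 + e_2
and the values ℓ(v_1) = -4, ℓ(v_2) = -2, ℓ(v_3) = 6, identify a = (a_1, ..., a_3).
a = (-4, 2, 4)

Write a = (a_1, ..., a_3) in the standard basis. For each basis vector v_i, ℓ(v_i) = <v_i, a> is a linear equation in the a_j's. Collect the n equations into a matrix system V a = ℓ, where row i of V is v_i (expressed in the standard basis). Since V is invertible (lower-triangular with 1s on the diagonal, up to permutation), solve by back-substitution:
  V =
[[1, 0, 0],
 [1, -1, 1],
 [-1, 1, 0]]
  V a = (-4, -2, 6)
Solving gives a = (-4, 2, 4).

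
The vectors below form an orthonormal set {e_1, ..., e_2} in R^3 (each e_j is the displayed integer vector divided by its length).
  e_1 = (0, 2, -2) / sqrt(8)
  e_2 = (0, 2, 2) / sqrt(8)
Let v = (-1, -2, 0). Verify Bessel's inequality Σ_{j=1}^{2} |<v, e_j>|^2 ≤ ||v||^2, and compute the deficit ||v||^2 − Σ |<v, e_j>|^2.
Σ |<v, e_j>|^2 = 4; ||v||^2 = 5; deficit = 1

Write each e_j = u_j / sqrt(<u_j, u_j>) where u_j is the displayed integer vector. Then <v, e_j> = <v, u_j> / sqrt(<u_j, u_j>), so |<v, e_j>|^2 = <v, u_j>^2 / <u_j, u_j>.
Coefficients: <v, e_1> = -4/sqrt(8), <v, e_2> = -4/sqrt(8).
Square and sum: Σ |<v, e_j>|^2 = 4.
Compute ||v||^2 = v·v = 5.
Deficit = 5 − 4 = 1 ≥ 0, confirming Bessel's inequality. (The deficit equals ||v − Σ <v,e_j> e_j||^2, the squared distance from v to span{e_j}.)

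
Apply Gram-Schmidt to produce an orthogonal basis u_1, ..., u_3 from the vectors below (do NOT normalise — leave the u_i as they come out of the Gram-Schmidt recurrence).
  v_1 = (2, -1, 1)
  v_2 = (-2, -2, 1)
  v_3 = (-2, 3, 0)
Orthogonal basis:
  u_1 = (2, -1, 1)
  u_2 = (-5/3, -13/6, 7/6)
  u_3 = (-14/53, 56/53, 84/53)

Apply the Gram-Schmidt recurrence
  u_1 = v_1
  u_i = v_i − Σ_{j<i} ((v_i · u_j) / (u_j · u_j)) · u_j.

Step by step this gives:
  u_1 = (2, -1, 1)
  u_2 = (-5/3, -13/6, 7/6)
  u_3 = (-14/53, 56/53, 84/53)

Orthogonality check:
  u_2 · u_1 = 0 (should be 0)
  u_3 · u_1 = 0 (should be 0)
  u_3 · u_2 = 0 (should be 0)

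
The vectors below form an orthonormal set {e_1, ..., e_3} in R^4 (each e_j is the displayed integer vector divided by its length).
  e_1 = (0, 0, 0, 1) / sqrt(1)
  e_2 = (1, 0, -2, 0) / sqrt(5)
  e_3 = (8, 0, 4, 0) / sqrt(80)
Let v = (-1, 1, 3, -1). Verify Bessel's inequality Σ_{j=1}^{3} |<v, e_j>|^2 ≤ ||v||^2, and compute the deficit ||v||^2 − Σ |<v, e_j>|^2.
Σ |<v, e_j>|^2 = 11; ||v||^2 = 12; deficit = 1

Write each e_j = u_j / sqrt(<u_j, u_j>) where u_j is the displayed integer vector. Then <v, e_j> = <v, u_j> / sqrt(<u_j, u_j>), so |<v, e_j>|^2 = <v, u_j>^2 / <u_j, u_j>.
Coefficients: <v, e_1> = -1/sqrt(1), <v, e_2> = -7/sqrt(5), <v, e_3> = 4/sqrt(80).
Square and sum: Σ |<v, e_j>|^2 = 11.
Compute ||v||^2 = v·v = 12.
Deficit = 12 − 11 = 1 ≥ 0, confirming Bessel's inequality. (The deficit equals ||v − Σ <v,e_j> e_j||^2, the squared distance from v to span{e_j}.)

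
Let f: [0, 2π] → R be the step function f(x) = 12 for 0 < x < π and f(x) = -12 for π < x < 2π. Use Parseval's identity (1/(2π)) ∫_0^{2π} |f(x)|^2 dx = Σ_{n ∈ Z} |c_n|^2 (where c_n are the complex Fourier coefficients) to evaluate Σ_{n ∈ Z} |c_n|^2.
Σ |c_n|^2 = 144

Parseval equates the L^2 energy of f (normalised by 1/(2π)) with the ℓ^2 sum of its Fourier coefficients: (1/(2π)) ∫_0^{2π} |f|^2 = Σ |c_n|^2.
Compute the left side: (1/(2π)) [∫_0^π 12^2 dx + ∫_π^{2π} (-12)^2 dx] = (1/(2π)) · (144π + 144π) = (144 + 144)/2 = 144.
So Σ_{n ∈ Z} |c_n|^2 = 144.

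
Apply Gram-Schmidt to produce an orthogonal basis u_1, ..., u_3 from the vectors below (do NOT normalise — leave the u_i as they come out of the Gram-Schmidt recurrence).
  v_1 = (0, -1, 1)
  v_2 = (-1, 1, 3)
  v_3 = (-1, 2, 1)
Orthogonal basis:
  u_1 = (0, -1, 1)
  u_2 = (-1, 2, 2)
  u_3 = (-2/9, -1/18, -1/18)

Apply the Gram-Schmidt recurrence
  u_1 = v_1
  u_i = v_i − Σ_{j<i} ((v_i · u_j) / (u_j · u_j)) · u_j.

Step by step this gives:
  u_1 = (0, -1, 1)
  u_2 = (-1, 2, 2)
  u_3 = (-2/9, -1/18, -1/18)

Orthogonality check:
  u_2 · u_1 = 0 (should be 0)
  u_3 · u_1 = 0 (should be 0)
  u_3 · u_2 = 0 (should be 0)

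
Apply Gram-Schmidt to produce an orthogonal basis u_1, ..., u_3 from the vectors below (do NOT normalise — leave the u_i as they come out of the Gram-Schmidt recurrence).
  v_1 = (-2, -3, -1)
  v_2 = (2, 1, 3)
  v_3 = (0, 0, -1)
Orthogonal basis:
  u_1 = (-2, -3, -1)
  u_2 = (4/7, -8/7, 16/7)
  u_3 = (1/3, -1/6, -1/6)

Apply the Gram-Schmidt recurrence
  u_1 = v_1
  u_i = v_i − Σ_{j<i} ((v_i · u_j) / (u_j · u_j)) · u_j.

Step by step this gives:
  u_1 = (-2, -3, -1)
  u_2 = (4/7, -8/7, 16/7)
  u_3 = (1/3, -1/6, -1/6)

Orthogonality check:
  u_2 · u_1 = 0 (should be 0)
  u_3 · u_1 = 0 (should be 0)
  u_3 · u_2 = 0 (should be 0)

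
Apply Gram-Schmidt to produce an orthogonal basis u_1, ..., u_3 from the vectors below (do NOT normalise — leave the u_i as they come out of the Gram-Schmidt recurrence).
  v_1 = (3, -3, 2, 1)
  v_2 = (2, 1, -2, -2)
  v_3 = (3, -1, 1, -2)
Orthogonal basis:
  u_1 = (3, -3, 2, 1)
  u_2 = (55/23, 14/23, -40/23, -43/23)
  u_3 = (-11/58, 22/145, 33/29, -363/290)

Apply the Gram-Schmidt recurrence
  u_1 = v_1
  u_i = v_i − Σ_{j<i} ((v_i · u_j) / (u_j · u_j)) · u_j.

Step by step this gives:
  u_1 = (3, -3, 2, 1)
  u_2 = (55/23, 14/23, -40/23, -43/23)
  u_3 = (-11/58, 22/145, 33/29, -363/290)

Orthogonality check:
  u_2 · u_1 = 0 (should be 0)
  u_3 · u_1 = 0 (should be 0)
  u_3 · u_2 = 0 (should be 0)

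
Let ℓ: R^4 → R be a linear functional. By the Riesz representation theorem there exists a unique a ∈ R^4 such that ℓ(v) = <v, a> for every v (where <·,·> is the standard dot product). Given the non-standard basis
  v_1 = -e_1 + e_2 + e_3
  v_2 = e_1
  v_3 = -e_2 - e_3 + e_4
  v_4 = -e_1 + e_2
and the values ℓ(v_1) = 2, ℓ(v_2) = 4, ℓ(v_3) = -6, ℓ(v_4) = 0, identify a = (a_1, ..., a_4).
a = (4, 4, 2, 0)

Write a = (a_1, ..., a_4) in the standard basis. For each basis vector v_i, ℓ(v_i) = <v_i, a> is a linear equation in the a_j's. Collect the n equations into a matrix system V a = ℓ, where row i of V is v_i (expressed in the standard basis). Since V is invertible (lower-triangular with 1s on the diagonal, up to permutation), solve by back-substitution:
  V =
[[-1, 1, 1, 0],
 [1, 0, 0, 0],
 [0, -1, -1, 1],
 [-1, 1, 0, 0]]
  V a = (2, 4, -6, 0)
Solving gives a = (4, 4, 2, 0).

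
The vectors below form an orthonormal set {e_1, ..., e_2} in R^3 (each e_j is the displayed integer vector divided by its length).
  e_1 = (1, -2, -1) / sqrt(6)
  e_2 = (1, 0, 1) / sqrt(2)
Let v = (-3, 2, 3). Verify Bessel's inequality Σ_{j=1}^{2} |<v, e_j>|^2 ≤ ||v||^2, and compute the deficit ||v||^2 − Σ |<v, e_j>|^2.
Σ |<v, e_j>|^2 = 50/3; ||v||^2 = 22; deficit = 16/3

Write each e_j = u_j / sqrt(<u_j, u_j>) where u_j is the displayed integer vector. Then <v, e_j> = <v, u_j> / sqrt(<u_j, u_j>), so |<v, e_j>|^2 = <v, u_j>^2 / <u_j, u_j>.
Coefficients: <v, e_1> = -10/sqrt(6), <v, e_2> = 0/sqrt(2).
Square and sum: Σ |<v, e_j>|^2 = 50/3.
Compute ||v||^2 = v·v = 22.
Deficit = 22 − 50/3 = 16/3 ≥ 0, confirming Bessel's inequality. (The deficit equals ||v − Σ <v,e_j> e_j||^2, the squared distance from v to span{e_j}.)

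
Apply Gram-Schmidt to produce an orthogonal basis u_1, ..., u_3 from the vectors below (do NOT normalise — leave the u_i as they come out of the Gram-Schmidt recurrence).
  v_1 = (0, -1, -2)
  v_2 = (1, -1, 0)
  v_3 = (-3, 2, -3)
Orthogonal basis:
  u_1 = (0, -1, -2)
  u_2 = (1, -4/5, 2/5)
  u_3 = (2/9, 2/9, -1/9)

Apply the Gram-Schmidt recurrence
  u_1 = v_1
  u_i = v_i − Σ_{j<i} ((v_i · u_j) / (u_j · u_j)) · u_j.

Step by step this gives:
  u_1 = (0, -1, -2)
  u_2 = (1, -4/5, 2/5)
  u_3 = (2/9, 2/9, -1/9)

Orthogonality check:
  u_2 · u_1 = 0 (should be 0)
  u_3 · u_1 = 0 (should be 0)
  u_3 · u_2 = 0 (should be 0)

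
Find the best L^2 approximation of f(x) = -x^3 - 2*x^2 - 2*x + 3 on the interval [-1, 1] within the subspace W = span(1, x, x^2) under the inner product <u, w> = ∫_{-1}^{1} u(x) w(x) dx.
g(x) = -2*x^2 - 13*x/5 + 3

The best approximation g ∈ W is the orthogonal projection of f onto W. Writing g = a_0 + a_1 x + a_2 x^2, the coefficients solve the normal equations G · a = b where
  G_{ij} = <φ_i, φ_j> and b_i = <f, φ_i>, with φ_0 = 1, φ_1 = x, φ_2 = x^2.
G =
  [2, 0, 2/3]
  [0, 2/3, 0]
  [2/3, 0, 2/5],
b = (14/3, -26/15, 6/5).
Solving gives a_0 = 3, a_1 = -13/5, a_2 = -2, so
  g(x) = -2*x^2 - 13*x/5 + 3.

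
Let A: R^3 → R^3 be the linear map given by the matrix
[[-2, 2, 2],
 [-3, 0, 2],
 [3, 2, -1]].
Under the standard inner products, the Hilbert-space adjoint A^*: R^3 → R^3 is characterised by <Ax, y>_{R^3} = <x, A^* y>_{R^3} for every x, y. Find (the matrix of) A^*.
A^* = A^T =
[[-2, -3, 3],
 [2, 0, 2],
 [2, 2, -1]]

For real matrices with standard dot products, the defining identity <Ax, y> = <x, A^* y> gives (Ax)^T y = x^T (A^*) y, i.e. x^T A^T y = x^T (A^*) y. Since this holds for all x, y, we must have A^* = A^T. Therefore
A^* =
[[-2, -3, 3],
 [2, 0, 2],
 [2, 2, -1]].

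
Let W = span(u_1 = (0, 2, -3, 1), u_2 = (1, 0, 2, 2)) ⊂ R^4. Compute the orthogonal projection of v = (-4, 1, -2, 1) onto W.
proj_W(v) = (-24/55, 57/55, -267/110, -39/110)

Set up U = [u_1 | ... | u_2] ∈ R^(4×2). The projector onto W = col(U) is P = U (U^T U)^(-1) U^T.
Compute U^T U =
  [14, -4]
  [-4, 9],
and U^T v = (9, -6).
Solve U^T U · c = U^T v for the coefficients: c = (57/110, -24/55). The projection is proj_W(v) = U c.
Check: (v - proj_W(v)) · u_1 = 0  (should be 0).
Check: (v - proj_W(v)) · u_2 = 0  (should be 0).
Result: proj_W(v) = (-24/55, 57/55, -267/110, -39/110).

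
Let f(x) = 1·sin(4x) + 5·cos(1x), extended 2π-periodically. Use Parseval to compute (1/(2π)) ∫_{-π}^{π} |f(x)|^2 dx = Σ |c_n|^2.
Σ |c_n|^2 = 13

Expand |f|^2 and use orthogonality of {sin(nx), cos(mx)} on [-π, π]:
  ∫_{-π}^{π} sin(nx)^2 dx = π, ∫ cos(mx)^2 dx = π, and cross terms integrate to 0.
So ∫_{-π}^{π} f(x)^2 dx = 1^2 · π + 5^2 · π = (1 + 25)π.
Divide by 2π: (1 + 25)/2 = 13.
By Parseval, this equals Σ |c_n|^2.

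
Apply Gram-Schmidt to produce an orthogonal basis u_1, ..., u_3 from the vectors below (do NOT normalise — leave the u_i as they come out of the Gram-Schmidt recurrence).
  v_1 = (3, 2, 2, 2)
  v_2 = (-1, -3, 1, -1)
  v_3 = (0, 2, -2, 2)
Orthogonal basis:
  u_1 = (3, 2, 2, 2)
  u_2 = (2/7, -15/7, 13/7, -1/7)
  u_3 = (-16/57, -32/57, -28/57, 28/19)

Apply the Gram-Schmidt recurrence
  u_1 = v_1
  u_i = v_i − Σ_{j<i} ((v_i · u_j) / (u_j · u_j)) · u_j.

Step by step this gives:
  u_1 = (3, 2, 2, 2)
  u_2 = (2/7, -15/7, 13/7, -1/7)
  u_3 = (-16/57, -32/57, -28/57, 28/19)

Orthogonality check:
  u_2 · u_1 = 0 (should be 0)
  u_3 · u_1 = 0 (should be 0)
  u_3 · u_2 = 0 (should be 0)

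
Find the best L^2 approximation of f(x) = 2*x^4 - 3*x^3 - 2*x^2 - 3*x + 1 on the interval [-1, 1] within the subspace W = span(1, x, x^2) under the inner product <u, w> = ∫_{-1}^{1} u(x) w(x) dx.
g(x) = -2*x^2/7 - 24*x/5 + 29/35

The best approximation g ∈ W is the orthogonal projection of f onto W. Writing g = a_0 + a_1 x + a_2 x^2, the coefficients solve the normal equations G · a = b where
  G_{ij} = <φ_i, φ_j> and b_i = <f, φ_i>, with φ_0 = 1, φ_1 = x, φ_2 = x^2.
G =
  [2, 0, 2/3]
  [0, 2/3, 0]
  [2/3, 0, 2/5],
b = (22/15, -16/5, 46/105).
Solving gives a_0 = 29/35, a_1 = -24/5, a_2 = -2/7, so
  g(x) = -2*x^2/7 - 24*x/5 + 29/35.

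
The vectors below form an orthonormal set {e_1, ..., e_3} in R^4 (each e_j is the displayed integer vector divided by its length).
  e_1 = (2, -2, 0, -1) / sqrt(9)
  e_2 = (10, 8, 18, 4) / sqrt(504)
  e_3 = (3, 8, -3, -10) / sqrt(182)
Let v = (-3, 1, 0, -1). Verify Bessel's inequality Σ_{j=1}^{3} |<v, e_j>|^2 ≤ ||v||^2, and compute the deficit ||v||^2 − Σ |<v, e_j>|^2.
Σ |<v, e_j>|^2 = 94/13; ||v||^2 = 11; deficit = 49/13

Write each e_j = u_j / sqrt(<u_j, u_j>) where u_j is the displayed integer vector. Then <v, e_j> = <v, u_j> / sqrt(<u_j, u_j>), so |<v, e_j>|^2 = <v, u_j>^2 / <u_j, u_j>.
Coefficients: <v, e_1> = -7/sqrt(9), <v, e_2> = -26/sqrt(504), <v, e_3> = 9/sqrt(182).
Square and sum: Σ |<v, e_j>|^2 = 94/13.
Compute ||v||^2 = v·v = 11.
Deficit = 11 − 94/13 = 49/13 ≥ 0, confirming Bessel's inequality. (The deficit equals ||v − Σ <v,e_j> e_j||^2, the squared distance from v to span{e_j}.)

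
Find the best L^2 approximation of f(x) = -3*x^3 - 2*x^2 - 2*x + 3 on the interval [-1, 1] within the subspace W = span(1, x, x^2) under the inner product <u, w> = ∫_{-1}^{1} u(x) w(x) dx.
g(x) = -2*x^2 - 19*x/5 + 3

The best approximation g ∈ W is the orthogonal projection of f onto W. Writing g = a_0 + a_1 x + a_2 x^2, the coefficients solve the normal equations G · a = b where
  G_{ij} = <φ_i, φ_j> and b_i = <f, φ_i>, with φ_0 = 1, φ_1 = x, φ_2 = x^2.
G =
  [2, 0, 2/3]
  [0, 2/3, 0]
  [2/3, 0, 2/5],
b = (14/3, -38/15, 6/5).
Solving gives a_0 = 3, a_1 = -19/5, a_2 = -2, so
  g(x) = -2*x^2 - 19*x/5 + 3.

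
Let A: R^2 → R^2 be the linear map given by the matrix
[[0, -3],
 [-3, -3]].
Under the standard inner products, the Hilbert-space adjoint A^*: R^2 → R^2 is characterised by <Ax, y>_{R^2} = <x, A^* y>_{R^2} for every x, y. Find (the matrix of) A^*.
A^* = A^T =
[[0, -3],
 [-3, -3]]

For real matrices with standard dot products, the defining identity <Ax, y> = <x, A^* y> gives (Ax)^T y = x^T (A^*) y, i.e. x^T A^T y = x^T (A^*) y. Since this holds for all x, y, we must have A^* = A^T. Therefore
A^* =
[[0, -3],
 [-3, -3]].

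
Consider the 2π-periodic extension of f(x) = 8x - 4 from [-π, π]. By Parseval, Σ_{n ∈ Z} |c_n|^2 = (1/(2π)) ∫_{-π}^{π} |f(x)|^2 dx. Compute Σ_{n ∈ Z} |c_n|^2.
Σ |c_n|^2 = 64π^2/3 + 16

Expand and integrate term by term over [-π, π]:
  ∫ (8x)^2 dx = 64·(2π^3/3); ∫ 2·8·(-4)·x dx = 0 (odd integrand); ∫ (-4)^2 dx = 16·2π.
So (1/(2π)) ∫_{-π}^{π} (8x - 4)^2 dx = 64π^2/3 + 16 = 64π^2/3 + 16.
Parseval ⇒ Σ |c_n|^2 = 64π^2/3 + 16.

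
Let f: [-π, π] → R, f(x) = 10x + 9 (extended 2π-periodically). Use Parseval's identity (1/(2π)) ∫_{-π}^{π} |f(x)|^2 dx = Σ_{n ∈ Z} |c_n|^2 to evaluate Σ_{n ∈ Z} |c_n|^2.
Σ |c_n|^2 = 100π^2/3 + 81

Expand and integrate term by term over [-π, π]:
  ∫ (10x)^2 dx = 100·(2π^3/3); ∫ 2·10·(9)·x dx = 0 (odd integrand); ∫ 9^2 dx = 81·2π.
So (1/(2π)) ∫_{-π}^{π} (10x + 9)^2 dx = 100π^2/3 + 81 = 100π^2/3 + 81.
Parseval ⇒ Σ |c_n|^2 = 100π^2/3 + 81.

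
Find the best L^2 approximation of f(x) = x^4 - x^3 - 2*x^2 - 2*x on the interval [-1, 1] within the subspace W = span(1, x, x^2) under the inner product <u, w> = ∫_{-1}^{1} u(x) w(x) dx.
g(x) = -8*x^2/7 - 13*x/5 - 3/35

The best approximation g ∈ W is the orthogonal projection of f onto W. Writing g = a_0 + a_1 x + a_2 x^2, the coefficients solve the normal equations G · a = b where
  G_{ij} = <φ_i, φ_j> and b_i = <f, φ_i>, with φ_0 = 1, φ_1 = x, φ_2 = x^2.
G =
  [2, 0, 2/3]
  [0, 2/3, 0]
  [2/3, 0, 2/5],
b = (-14/15, -26/15, -18/35).
Solving gives a_0 = -3/35, a_1 = -13/5, a_2 = -8/7, so
  g(x) = -8*x^2/7 - 13*x/5 - 3/35.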